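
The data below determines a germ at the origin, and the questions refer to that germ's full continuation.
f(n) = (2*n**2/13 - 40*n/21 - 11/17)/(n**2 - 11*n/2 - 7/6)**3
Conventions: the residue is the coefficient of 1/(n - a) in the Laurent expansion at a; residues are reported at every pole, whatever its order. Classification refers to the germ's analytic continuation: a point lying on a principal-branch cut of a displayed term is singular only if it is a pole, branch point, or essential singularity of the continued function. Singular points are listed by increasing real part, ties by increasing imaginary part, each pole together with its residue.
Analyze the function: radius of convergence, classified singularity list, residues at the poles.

Radius of convergence at 0: -11/4 + (1/12)*sqrt(1257).
At 11/4 - (1/12)*sqrt(1257): a pole of order 3; residue (13818768/113797411273)*sqrt(1257).
At 11/4 + (1/12)*sqrt(1257): a pole of order 3; residue -(13818768/113797411273)*sqrt(1257).

Denominator factor (n**2 - 11*n/2 - 7/6)^3: discriminant 419/12, real irrational roots 11/4 + (1/12)*sqrt(1257) and 11/4 - (1/12)*sqrt(1257); poles of order 3, moduli 11/4 + (1/12)*sqrt(1257) and -11/4 + (1/12)*sqrt(1257).
The radius of convergence is the smallest modulus among the singular points: -11/4 + (1/12)*sqrt(1257).
The factor n**2 - 11*n/2 - 7/6 splits as (n - a)(n - a') with a = 11/4 - (1/12)*sqrt(1257), a' = 11/4 + (1/12)*sqrt(1257). At the order-3 pole a set g(n) = (n - a)^3*f(n) = [2*n**2/13 - 40*n/21 - 11/17] / (n - a')^3.
Order-3 pole: residue = g''(a)/2; g''(11/4 - (1/12)*sqrt(1257)) = (27637536/113797411273)*sqrt(1257), so the residue is (13818768/113797411273)*sqrt(1257).
The factor n**2 - 11*n/2 - 7/6 splits as (n - a)(n - a') with a = 11/4 + (1/12)*sqrt(1257), a' = 11/4 - (1/12)*sqrt(1257). At the order-3 pole a set g(n) = (n - a)^3*f(n) = [2*n**2/13 - 40*n/21 - 11/17] / (n - a')^3.
Order-3 pole: residue = g''(a)/2; g''(11/4 + (1/12)*sqrt(1257)) = -(27637536/113797411273)*sqrt(1257), so the residue is -(13818768/113797411273)*sqrt(1257).
List the singular points by increasing real part (a conjugate pair: the negative imaginary part first).


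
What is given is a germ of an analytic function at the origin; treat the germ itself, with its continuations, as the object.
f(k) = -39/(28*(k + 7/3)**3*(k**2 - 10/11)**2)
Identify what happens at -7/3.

The point is a pole of order 3.

The denominator factor k + 7/3 vanishes at -7/3 and appears to the power 3; the numerator there equals -39/28, nonzero, and no other factor vanishes.
Hence a pole whose order is the multiplicity, 3.


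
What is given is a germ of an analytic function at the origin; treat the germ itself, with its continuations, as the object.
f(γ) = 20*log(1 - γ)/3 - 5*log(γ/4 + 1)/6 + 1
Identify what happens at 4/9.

There is no denominator, hence no pole anywhere.
Branch term log(1 - γ/(-4)): argument at 4/9 is 10/9, nonzero, so 4/9 is not its branch point (a point on a principal cut is still regular for the continued germ).
Branch term log(1 - γ/(1)): argument at 4/9 is 5/9, nonzero, so 4/9 is not its branch point (a point on a principal cut is still regular for the continued germ).
So the germ continues analytically to 4/9.

The point is a regular point.


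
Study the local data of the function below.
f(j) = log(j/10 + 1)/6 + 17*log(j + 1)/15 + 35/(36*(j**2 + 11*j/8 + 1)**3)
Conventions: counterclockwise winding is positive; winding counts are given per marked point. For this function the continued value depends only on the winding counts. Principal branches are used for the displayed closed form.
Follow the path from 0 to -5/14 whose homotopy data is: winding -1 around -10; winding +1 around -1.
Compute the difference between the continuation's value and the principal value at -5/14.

Continued minus principal equals (29/15)*pi*i.

The rational part is single-valued and drops out of the difference; each branch term changes only by its own monodromy.
(1/6)*log(1 - j/(-10)): each positive loop around -10 adds 2*pi*i to the log, so winding -1 contributes (1/6)*(-1)*2*pi*i = -(1/3)*pi*i.
(17/15)*log(1 - j/(-1)): each positive loop around -1 adds 2*pi*i to the log, so winding +1 contributes (17/15)*(1)*2*pi*i = (34/15)*pi*i.
Summing the contributions at j = -5/14 gives (29/15)*pi*i.


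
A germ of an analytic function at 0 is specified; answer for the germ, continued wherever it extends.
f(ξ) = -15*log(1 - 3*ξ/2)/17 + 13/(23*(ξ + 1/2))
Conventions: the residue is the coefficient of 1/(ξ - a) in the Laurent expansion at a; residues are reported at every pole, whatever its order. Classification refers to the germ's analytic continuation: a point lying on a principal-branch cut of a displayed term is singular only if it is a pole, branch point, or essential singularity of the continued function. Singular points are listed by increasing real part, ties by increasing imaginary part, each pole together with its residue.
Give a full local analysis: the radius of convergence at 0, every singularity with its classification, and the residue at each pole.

Denominator factor (ξ + 1/2): pole of order 1 at -1/2, modulus 1/2.
Branch term (-15/17)*log(1 - ξ/(2/3)): its argument vanishes at ξ = 2/3, a logarithmic branch point, modulus 2/3.
The radius of convergence is the smallest modulus among the singular points: 1/2.
The branch term is analytic at -1/2 and contributes nothing to the residue; only the rational part matters.
At the order-1 pole -1/2 set g(ξ) = (ξ - (-1/2))*(rational part) = 13/23.
Simple pole: residue = g(a) at a = -1/2, which is 13/23.
List the singular points by increasing real part (a conjugate pair: the negative imaginary part first).

Radius of convergence at 0: 1/2.
At -1/2: a pole of order 1; residue 13/23.
At 2/3: a logarithmic branch point.


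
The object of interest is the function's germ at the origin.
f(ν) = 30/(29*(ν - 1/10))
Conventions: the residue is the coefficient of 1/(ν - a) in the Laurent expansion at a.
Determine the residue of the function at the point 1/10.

At the order-1 pole 1/10 set g(ν) = (ν - (1/10))*f(ν) = 30/29.
Simple pole: residue = g(a) at a = 1/10, which is 30/29.

The residue is 30/29.


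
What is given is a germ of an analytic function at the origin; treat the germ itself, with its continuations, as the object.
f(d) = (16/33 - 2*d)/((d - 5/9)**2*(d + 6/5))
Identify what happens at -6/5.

The point is a pole of order 1.

The denominator factor d + 6/5 vanishes at -6/5 and appears to the power 1; the numerator there equals 476/165, nonzero, and no other factor vanishes.
Hence a pole whose order is the multiplicity, 1.


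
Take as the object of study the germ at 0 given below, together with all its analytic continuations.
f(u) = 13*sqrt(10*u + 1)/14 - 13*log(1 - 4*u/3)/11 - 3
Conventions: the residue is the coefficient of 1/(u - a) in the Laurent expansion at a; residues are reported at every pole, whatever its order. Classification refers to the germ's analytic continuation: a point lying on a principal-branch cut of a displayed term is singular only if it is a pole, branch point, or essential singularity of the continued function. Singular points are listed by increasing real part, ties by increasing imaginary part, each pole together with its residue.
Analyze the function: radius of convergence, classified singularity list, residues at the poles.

Branch term (13/14)*sqrt(1 - u/(-1/10)): its argument vanishes at u = -1/10, a square-root branch point, modulus 1/10.
Branch term (-13/11)*log(1 - u/(3/4)): its argument vanishes at u = 3/4, a logarithmic branch point, modulus 3/4.
The radius of convergence is the smallest modulus among the singular points: 1/10.
List the singular points by increasing real part (a conjugate pair: the negative imaginary part first).

Radius of convergence at 0: 1/10.
At -1/10: an algebraic (square-root) branch point.
At 3/4: a logarithmic branch point.


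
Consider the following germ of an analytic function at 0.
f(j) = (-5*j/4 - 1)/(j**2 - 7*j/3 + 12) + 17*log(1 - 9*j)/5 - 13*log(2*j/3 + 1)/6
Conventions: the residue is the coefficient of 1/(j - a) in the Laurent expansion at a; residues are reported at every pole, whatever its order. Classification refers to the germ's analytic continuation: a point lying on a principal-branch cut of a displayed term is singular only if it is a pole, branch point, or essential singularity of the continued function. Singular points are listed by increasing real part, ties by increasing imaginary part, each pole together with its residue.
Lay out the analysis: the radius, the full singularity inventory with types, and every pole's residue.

Denominator factor (j**2 - 7*j/3 + 12): discriminant -383/9, complex-conjugate roots (7/6) + ((1/6)*sqrt(383))*i and (7/6) - ((1/6)*sqrt(383))*i; poles of order 1, moduli (2)*sqrt(3) and (2)*sqrt(3).
Branch term (-13/6)*log(1 - j/(-3/2)): its argument vanishes at j = -3/2, a logarithmic branch point, modulus 3/2.
Branch term (17/5)*log(1 - j/(1/9)): its argument vanishes at j = 1/9, a logarithmic branch point, modulus 1/9.
The radius of convergence is the smallest modulus among the singular points: 1/9.
The branch terms are analytic at (7/6) - ((1/6)*sqrt(383))*i and contribute nothing to the residue; only the rational part matters.
The factor j**2 - 7*j/3 + 12 splits as (j - a)(j - a') with a = (7/6) - ((1/6)*sqrt(383))*i, a' = (7/6) + ((1/6)*sqrt(383))*i. At the order-1 pole a set g(j) = (j - a)*(rational part) = [-5*j/4 - 1] / (j - a').
Simple pole: residue = g(a) at a = (7/6) - ((1/6)*sqrt(383))*i, which is (-5/8) - ((59/3064)*sqrt(383))*i.
The branch terms are analytic at (7/6) + ((1/6)*sqrt(383))*i and contribute nothing to the residue; only the rational part matters.
The factor j**2 - 7*j/3 + 12 splits as (j - a)(j - a') with a = (7/6) + ((1/6)*sqrt(383))*i, a' = (7/6) - ((1/6)*sqrt(383))*i. At the order-1 pole a set g(j) = (j - a)*(rational part) = [-5*j/4 - 1] / (j - a').
Simple pole: residue = g(a) at a = (7/6) + ((1/6)*sqrt(383))*i, which is (-5/8) + ((59/3064)*sqrt(383))*i.
List the singular points by increasing real part (a conjugate pair: the negative imaginary part first).

Radius of convergence at 0: 1/9.
At -3/2: a logarithmic branch point.
At 1/9: a logarithmic branch point.
At (7/6) - ((1/6)*sqrt(383))*i: a pole of order 1; residue (-5/8) - ((59/3064)*sqrt(383))*i.
At (7/6) + ((1/6)*sqrt(383))*i: a pole of order 1; residue (-5/8) + ((59/3064)*sqrt(383))*i.


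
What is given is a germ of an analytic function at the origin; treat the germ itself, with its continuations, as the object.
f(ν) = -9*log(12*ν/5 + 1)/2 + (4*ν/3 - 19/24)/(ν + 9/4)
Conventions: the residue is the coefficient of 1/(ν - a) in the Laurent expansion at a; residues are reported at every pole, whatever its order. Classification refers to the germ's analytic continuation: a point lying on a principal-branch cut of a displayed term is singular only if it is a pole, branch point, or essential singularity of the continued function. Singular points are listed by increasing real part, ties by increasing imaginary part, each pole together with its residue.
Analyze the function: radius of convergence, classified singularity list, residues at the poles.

Denominator factor (ν + 9/4): pole of order 1 at -9/4, modulus 9/4.
Branch term (-9/2)*log(1 - ν/(-5/12)): its argument vanishes at ν = -5/12, a logarithmic branch point, modulus 5/12.
The radius of convergence is the smallest modulus among the singular points: 5/12.
The branch term is analytic at -9/4 and contributes nothing to the residue; only the rational part matters.
At the order-1 pole -9/4 set g(ν) = (ν - (-9/4))*(rational part) = 4*ν/3 - 19/24.
Simple pole: residue = g(a) at a = -9/4, which is -91/24.
List the singular points by increasing real part (a conjugate pair: the negative imaginary part first).

Radius of convergence at 0: 5/12.
At -9/4: a pole of order 1; residue -91/24.
At -5/12: a logarithmic branch point.


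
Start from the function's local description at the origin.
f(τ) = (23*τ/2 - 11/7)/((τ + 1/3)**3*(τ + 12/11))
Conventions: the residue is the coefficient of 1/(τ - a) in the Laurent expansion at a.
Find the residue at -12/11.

The residue is 3551229/109375.

At the order-1 pole -12/11 set g(τ) = (τ - (-12/11))*f(τ) = (23*τ/2 - 11/7)/(τ + 1/3)**3.
Simple pole: residue = g(a) at a = -12/11, which is 3551229/109375.


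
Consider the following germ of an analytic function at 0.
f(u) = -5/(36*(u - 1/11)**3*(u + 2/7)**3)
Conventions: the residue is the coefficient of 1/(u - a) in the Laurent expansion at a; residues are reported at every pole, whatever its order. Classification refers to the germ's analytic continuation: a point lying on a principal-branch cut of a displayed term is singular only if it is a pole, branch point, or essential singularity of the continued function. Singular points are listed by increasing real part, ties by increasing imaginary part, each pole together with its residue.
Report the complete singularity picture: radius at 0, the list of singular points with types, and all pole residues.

Denominator factor (u + 2/7)^3: pole of order 3 at -2/7, modulus 2/7.
Denominator factor (u - 1/11)^3: pole of order 3 at 1/11, modulus 1/11.
The radius of convergence is the smallest modulus among the singular points: 1/11.
At the order-3 pole -2/7 set g(u) = (u - (-2/7))^3*f(u) = -5/(36*(u - 1/11)**3).
Order-3 pole: residue = g''(a)/2; g''(-2/7) = 13533920785/61533447, so the residue is 13533920785/123066894.
At the order-3 pole 1/11 set g(u) = (u - (1/11))^3*f(u) = -5/(36*(u + 2/7)**3).
Order-3 pole: residue = g''(a)/2; g''(1/11) = -13533920785/61533447, so the residue is -13533920785/123066894.
List the singular points by increasing real part (a conjugate pair: the negative imaginary part first).

Radius of convergence at 0: 1/11.
At -2/7: a pole of order 3; residue 13533920785/123066894.
At 1/11: a pole of order 3; residue -13533920785/123066894.


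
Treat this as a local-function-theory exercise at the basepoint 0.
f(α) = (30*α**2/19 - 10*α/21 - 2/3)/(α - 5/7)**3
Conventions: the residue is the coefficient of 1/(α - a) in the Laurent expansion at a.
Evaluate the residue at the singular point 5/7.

The residue is 30/19.

At the order-3 pole 5/7 set g(α) = (α - (5/7))^3*f(α) = 30*α**2/19 - 10*α/21 - 2/3.
Order-3 pole: residue = g''(a)/2; g''(5/7) = 60/19, so the residue is 30/19.


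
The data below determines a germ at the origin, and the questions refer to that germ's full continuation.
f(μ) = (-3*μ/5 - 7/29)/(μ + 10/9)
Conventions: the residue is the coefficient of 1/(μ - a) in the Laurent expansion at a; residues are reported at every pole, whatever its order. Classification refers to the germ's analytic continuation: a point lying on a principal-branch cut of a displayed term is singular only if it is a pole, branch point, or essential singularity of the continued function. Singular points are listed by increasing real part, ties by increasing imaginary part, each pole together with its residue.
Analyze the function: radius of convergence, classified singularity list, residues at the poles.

Denominator factor (μ + 10/9): pole of order 1 at -10/9, modulus 10/9.
The radius of convergence is the smallest modulus among the singular points: 10/9.
At the order-1 pole -10/9 set g(μ) = (μ - (-10/9))*f(μ) = -3*μ/5 - 7/29.
Simple pole: residue = g(a) at a = -10/9, which is 37/87.

Radius of convergence at 0: 10/9.
At -10/9: a pole of order 1; residue 37/87.


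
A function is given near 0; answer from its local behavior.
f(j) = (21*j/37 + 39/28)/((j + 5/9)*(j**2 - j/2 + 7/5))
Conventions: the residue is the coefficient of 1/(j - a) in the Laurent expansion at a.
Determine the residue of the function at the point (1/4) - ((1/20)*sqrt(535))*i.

The factor j**2 - j/2 + 7/5 splits as (j - a)(j - a') with a = (1/4) - ((1/20)*sqrt(535))*i, a' = (1/4) + ((1/20)*sqrt(535))*i. At the order-1 pole a set g(j) = (j - a)*f(j) = [(21*j/37 + 39/28)/(j + 5/9)] / (j - a').
Simple pole: residue = g(a) at a = (1/4) - ((1/20)*sqrt(535))*i, which is (-452115/1666924) + ((3348999/178360868)*sqrt(535))*i.

The residue is (-452115/1666924) + ((3348999/178360868)*sqrt(535))*i.


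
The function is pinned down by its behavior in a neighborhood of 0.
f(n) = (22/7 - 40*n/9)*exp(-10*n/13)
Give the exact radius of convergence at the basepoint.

The factor exp(-10*n/13) is entire and contributes no finite singular point.
The polynomial part has no poles.
No finite singular points: the Taylor series at 0 converges everywhere.

The radius of convergence is infinite.


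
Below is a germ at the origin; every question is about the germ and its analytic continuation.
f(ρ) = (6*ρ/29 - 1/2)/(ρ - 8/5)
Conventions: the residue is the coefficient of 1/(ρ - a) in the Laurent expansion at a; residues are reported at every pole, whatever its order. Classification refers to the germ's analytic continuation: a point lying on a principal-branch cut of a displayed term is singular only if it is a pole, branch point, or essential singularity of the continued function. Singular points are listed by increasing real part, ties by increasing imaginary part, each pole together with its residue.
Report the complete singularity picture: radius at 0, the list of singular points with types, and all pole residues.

Denominator factor (ρ - 8/5): pole of order 1 at 8/5, modulus 8/5.
The radius of convergence is the smallest modulus among the singular points: 8/5.
At the order-1 pole 8/5 set g(ρ) = (ρ - (8/5))*f(ρ) = 6*ρ/29 - 1/2.
Simple pole: residue = g(a) at a = 8/5, which is -49/290.

Radius of convergence at 0: 8/5.
At 8/5: a pole of order 1; residue -49/290.


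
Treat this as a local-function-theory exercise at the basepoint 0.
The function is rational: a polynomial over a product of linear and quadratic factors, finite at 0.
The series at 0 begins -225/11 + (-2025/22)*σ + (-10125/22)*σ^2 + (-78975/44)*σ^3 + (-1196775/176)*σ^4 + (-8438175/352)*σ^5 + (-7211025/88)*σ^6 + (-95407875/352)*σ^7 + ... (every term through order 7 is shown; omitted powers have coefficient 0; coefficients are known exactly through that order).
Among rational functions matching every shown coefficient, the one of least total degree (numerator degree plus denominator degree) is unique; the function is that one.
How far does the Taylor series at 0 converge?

The radius of convergence is -1/4 + (1/12)*sqrt(57).

No rational of total degree below 6 reproduces all 8 coefficients; solving the [0/6] Pade equations on them gives f(σ) = 25/(33*(σ**2 + σ/2 - 1/3)**3), whose expansion matches every shown term.
Denominator factor (σ**2 + σ/2 - 1/3)^3: discriminant 19/12, real irrational roots -1/4 + (1/12)*sqrt(57) and -1/4 - (1/12)*sqrt(57); poles of order 3, moduli -1/4 + (1/12)*sqrt(57) and 1/4 + (1/12)*sqrt(57).
The radius of convergence is the smallest modulus among the singular points: -1/4 + (1/12)*sqrt(57).


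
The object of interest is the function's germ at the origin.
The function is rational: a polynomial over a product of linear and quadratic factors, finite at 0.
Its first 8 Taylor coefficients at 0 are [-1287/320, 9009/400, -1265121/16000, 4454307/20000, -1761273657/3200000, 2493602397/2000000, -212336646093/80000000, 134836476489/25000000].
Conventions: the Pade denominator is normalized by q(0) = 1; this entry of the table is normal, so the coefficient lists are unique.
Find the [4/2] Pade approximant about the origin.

The Pade approximant has numerator coefficients [-1287/320, 606798621/82246000, -6034824081/657968000, 1394581617/164492000, -5174925327/1052748800]; denominator coefficients [1, 3871288/1028075, 19058949/5140375].

Taylor coefficients needed (read off): a_0 = -1287/320, a_1 = 9009/400, a_2 = -1265121/16000, a_3 = 4454307/20000, a_4 = -1761273657/3200000, a_5 = 2493602397/2000000, a_6 = -212336646093/80000000.
Write the denominator as Q(r) = 1 + q1*r + q2*r^2. Requiring Q*f - P = O(r^7) with deg P <= 4 kills the coefficients of r^5..r^6 in Q*f:
  r^5: a_5 + q1*a_4 + q2*a_3 = 0, i.e. 2493602397/2000000 + (-1761273657/3200000)*q1 + (4454307/20000)*q2 = 0.
  r^6: a_6 + q1*a_5 + q2*a_4 = 0, i.e. -212336646093/80000000 + (2493602397/2000000)*q1 + (-1761273657/3200000)*q2 = 0.
Solving this linear system: q1 = 3871288/1028075, q2 = 19058949/5140375.
The numerator is Q*f truncated at degree 4: P0 = a_0 = -1287/320; P1 = a_1 + q1*a_0 = 606798621/82246000; P2 = a_2 + q1*a_1 + q2*a_0 = -6034824081/657968000; P3 = a_3 + q1*a_2 + q2*a_1 = 1394581617/164492000; P4 = a_4 + q1*a_3 + q2*a_2 = -5174925327/1052748800.


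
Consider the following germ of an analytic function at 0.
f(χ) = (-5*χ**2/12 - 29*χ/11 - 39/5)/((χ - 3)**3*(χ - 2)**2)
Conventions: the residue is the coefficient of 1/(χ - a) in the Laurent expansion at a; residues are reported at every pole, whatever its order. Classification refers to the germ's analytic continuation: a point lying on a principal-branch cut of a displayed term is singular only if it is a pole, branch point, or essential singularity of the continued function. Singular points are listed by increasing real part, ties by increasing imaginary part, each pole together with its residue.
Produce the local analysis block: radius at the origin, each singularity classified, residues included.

Denominator factor (χ - 3)^3: pole of order 3 at 3, modulus 3.
Denominator factor (χ - 2)^2: pole of order 2 at 2, modulus 2.
The radius of convergence is the smallest modulus among the singular points: 2.
At the order-2 pole 2 set g(χ) = (χ - (2))^2*f(χ) = (-5*χ**2/12 - 29*χ/11 - 39/5)/(χ - 3)**3.
Order-2 pole: residue = g'(a); g'(2) = 8006/165, so the residue is 8006/165.
At the order-3 pole 3 set g(χ) = (χ - (3))^3*f(χ) = (-5*χ**2/12 - 29*χ/11 - 39/5)/(χ - 2)**2.
Order-3 pole: residue = g''(a)/2; g''(3) = -16012/165, so the residue is -8006/165.
List the singular points by increasing real part (a conjugate pair: the negative imaginary part first).

Radius of convergence at 0: 2.
At 2: a pole of order 2; residue 8006/165.
At 3: a pole of order 3; residue -8006/165.


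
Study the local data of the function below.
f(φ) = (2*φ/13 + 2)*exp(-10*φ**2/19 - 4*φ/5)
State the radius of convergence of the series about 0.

The radius of convergence is infinite.

The factor exp(-10*φ**2/19 - 4*φ/5) is entire and contributes no finite singular point.
The polynomial part has no poles.
No finite singular points: the Taylor series at 0 converges everywhere.


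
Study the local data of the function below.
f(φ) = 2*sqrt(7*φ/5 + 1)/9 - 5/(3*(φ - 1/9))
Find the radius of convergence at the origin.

The radius of convergence is 1/9.

Denominator factor (φ - 1/9): pole of order 1 at 1/9, modulus 1/9.
Branch term (2/9)*sqrt(1 - φ/(-5/7)): its argument vanishes at φ = -5/7, a square-root branch point, modulus 5/7.
The radius of convergence is the smallest modulus among the singular points: 1/9.


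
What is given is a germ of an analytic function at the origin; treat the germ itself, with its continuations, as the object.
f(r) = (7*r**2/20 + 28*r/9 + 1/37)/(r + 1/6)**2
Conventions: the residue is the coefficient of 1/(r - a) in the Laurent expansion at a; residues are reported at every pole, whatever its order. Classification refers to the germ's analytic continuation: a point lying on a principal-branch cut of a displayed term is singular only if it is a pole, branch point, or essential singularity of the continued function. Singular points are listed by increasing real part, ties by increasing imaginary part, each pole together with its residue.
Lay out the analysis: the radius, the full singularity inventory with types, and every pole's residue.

Denominator factor (r + 1/6)^2: pole of order 2 at -1/6, modulus 1/6.
The radius of convergence is the smallest modulus among the singular points: 1/6.
At the order-2 pole -1/6 set g(r) = (r - (-1/6))^2*f(r) = 7*r**2/20 + 28*r/9 + 1/37.
Order-2 pole: residue = g'(a); g'(-1/6) = 539/180, so the residue is 539/180.

Radius of convergence at 0: 1/6.
At -1/6: a pole of order 2; residue 539/180.


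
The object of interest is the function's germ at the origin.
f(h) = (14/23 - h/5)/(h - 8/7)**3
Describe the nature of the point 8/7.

The denominator factor h - 8/7 vanishes at 8/7 and appears to the power 3; the numerator there equals 306/805, nonzero, and no other factor vanishes.
Hence a pole whose order is the multiplicity, 3.

The point is a pole of order 3.


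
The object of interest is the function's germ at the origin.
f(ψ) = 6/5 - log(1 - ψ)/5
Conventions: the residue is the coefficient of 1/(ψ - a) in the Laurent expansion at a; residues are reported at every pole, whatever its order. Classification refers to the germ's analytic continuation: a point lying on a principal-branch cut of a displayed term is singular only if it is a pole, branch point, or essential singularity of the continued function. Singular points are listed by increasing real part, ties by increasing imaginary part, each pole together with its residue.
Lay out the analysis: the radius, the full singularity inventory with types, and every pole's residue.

Branch term (-1/5)*log(1 - ψ/(1)): its argument vanishes at ψ = 1, a logarithmic branch point, modulus 1.
The radius of convergence is the smallest modulus among the singular points: 1.

Radius of convergence at 0: 1.
At 1: a logarithmic branch point.


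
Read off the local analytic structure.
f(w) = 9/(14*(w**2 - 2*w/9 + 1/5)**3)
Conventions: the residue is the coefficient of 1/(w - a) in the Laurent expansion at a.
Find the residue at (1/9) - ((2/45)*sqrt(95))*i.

The factor w**2 - 2*w/9 + 1/5 splits as (w - a)(w - a') with a = (1/9) - ((2/45)*sqrt(95))*i, a' = (1/9) + ((2/45)*sqrt(95))*i. At the order-3 pole a set g(w) = (w - a)^3*f(w) = [9/14] / (w - a')^3.
Order-3 pole: residue = g''(a)/2; g''((1/9) - ((2/45)*sqrt(95))*i) = ((39858075/24582656)*sqrt(95))*i, so the residue is ((39858075/49165312)*sqrt(95))*i.

The residue is ((39858075/49165312)*sqrt(95))*i.


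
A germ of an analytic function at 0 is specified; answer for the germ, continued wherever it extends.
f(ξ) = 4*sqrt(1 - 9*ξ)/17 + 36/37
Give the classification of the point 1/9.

The term (4/17)*sqrt(1 - ξ/(1/9)) has argument 1 - 1/9/(1/9) = 0 at 1/9: a square-root (algebraic, two-sheeted) branch point; the remaining terms are analytic or single-valued there.

The point is an algebraic (square-root) branch point.


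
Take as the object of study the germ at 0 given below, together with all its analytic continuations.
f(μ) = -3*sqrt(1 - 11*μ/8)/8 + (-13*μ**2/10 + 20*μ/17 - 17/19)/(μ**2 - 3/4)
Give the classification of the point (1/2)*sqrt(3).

The denominator factor μ**2 - 3/4 vanishes at (1/2)*sqrt(3) and appears to the power 1; the numerator there equals -1421/760 + (10/17)*sqrt(3), nonzero, and no other factor vanishes.
The branch terms are analytic at this point.
Hence a pole whose order is the multiplicity, 1.

The point is a pole of order 1.


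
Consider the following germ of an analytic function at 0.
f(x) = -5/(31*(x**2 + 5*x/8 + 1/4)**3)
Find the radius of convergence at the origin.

The radius of convergence is 1/2.

Denominator factor (x**2 + 5*x/8 + 1/4)^3: discriminant -39/64, complex-conjugate roots (-5/16) + ((1/16)*sqrt(39))*i and (-5/16) - ((1/16)*sqrt(39))*i; poles of order 3, moduli 1/2 and 1/2.
The radius of convergence is the smallest modulus among the singular points: 1/2.


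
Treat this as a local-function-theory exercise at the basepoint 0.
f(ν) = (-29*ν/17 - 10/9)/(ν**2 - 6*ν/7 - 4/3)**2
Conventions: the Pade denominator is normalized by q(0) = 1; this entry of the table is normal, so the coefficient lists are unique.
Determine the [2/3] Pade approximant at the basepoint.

Taylor coefficients needed (expand at 0): a_0 = -5/8, a_1 = -297/1904, a_2 = -12759/26656, a_3 = -58509/373184, a_4 = -306801/2612288, a_5 = -845883/2151296.
Write the denominator as Q(ν) = 1 + q1*ν + q2*ν^2 + q3*ν^3. Requiring Q*f - P = O(ν^6) with deg P <= 2 kills the coefficients of ν^3..ν^5 in Q*f:
  ν^3: a_3 + q1*a_2 + q2*a_1 + q3*a_0 = 0, i.e. -58509/373184 + (-12759/26656)*q1 + (-297/1904)*q2 + (-5/8)*q3 = 0.
  ν^4: a_4 + q1*a_3 + q2*a_2 + q3*a_1 = 0, i.e. -306801/2612288 + (-58509/373184)*q1 + (-12759/26656)*q2 + (-297/1904)*q3 = 0.
  ν^5: a_5 + q1*a_4 + q2*a_3 + q3*a_2 = 0, i.e. -845883/2151296 + (-306801/2612288)*q1 + (-58509/373184)*q2 + (-12759/26656)*q3 = 0.
Solving this linear system: q1 = 524222379/496326103, q2 = -7441797033/27794261768, q3 = -7884996921/7941217648.
The numerator is Q*f truncated at degree 2: P0 = a_0 = -5/8; P1 = a_1 + q1*a_0 = -15739458849/19285814288; P2 = a_2 + q1*a_1 + q2*a_0 = -36725403981/77143257152.

The Pade approximant has numerator coefficients [-5/8, -15739458849/19285814288, -36725403981/77143257152]; denominator coefficients [1, 524222379/496326103, -7441797033/27794261768, -7884996921/7941217648].


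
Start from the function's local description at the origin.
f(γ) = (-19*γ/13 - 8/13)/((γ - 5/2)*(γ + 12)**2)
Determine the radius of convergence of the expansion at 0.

The radius of convergence is 5/2.

Denominator factor (γ - 5/2): pole of order 1 at 5/2, modulus 5/2.
Denominator factor (γ + 12)^2: pole of order 2 at -12, modulus 12.
The radius of convergence is the smallest modulus among the singular points: 5/2.


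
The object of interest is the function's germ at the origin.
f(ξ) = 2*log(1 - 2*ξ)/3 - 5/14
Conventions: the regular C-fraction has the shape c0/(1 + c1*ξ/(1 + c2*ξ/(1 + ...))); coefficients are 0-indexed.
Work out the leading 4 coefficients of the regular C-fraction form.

The regular C-fraction coefficients are [-5/14, -56/15, 41/15, 5/41].

Taylor coefficients (expand at 0): a_0 = -5/14, a_1 = -4/3, a_2 = -4/3, a_3 = -16/9.
c0 = a_0 = -5/14. Peel one level at a time: if S = 1 + c*ξ/S' with S'(0) = 1, then c is the ξ-coefficient of S and S' = c*ξ/(S - 1).
S_1 = c0/f = 1 + (-56/15)*ξ + (2296/225)*ξ^2 + ...; c1 = -56/15.
S_2 = c1*ξ/(S_1 - 1) = 1 + (41/15)*ξ + (-1/3)*ξ^2 + ...; c2 = 41/15.
S_3 = c2*ξ/(S_2 - 1) = 1 + (5/41)*ξ + ...; c3 = 5/41.


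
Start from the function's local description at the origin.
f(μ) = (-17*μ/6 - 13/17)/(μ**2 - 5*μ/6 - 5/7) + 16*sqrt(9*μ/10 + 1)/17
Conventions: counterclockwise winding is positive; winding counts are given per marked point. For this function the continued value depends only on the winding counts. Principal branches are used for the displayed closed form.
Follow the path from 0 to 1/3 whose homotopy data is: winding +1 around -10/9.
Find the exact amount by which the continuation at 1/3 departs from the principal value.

The rational part is single-valued and drops out of the difference; each branch term changes only by its own monodromy.
(16/17)*sqrt(1 - μ/(-10/9)): winding +1 is odd, the square root flips sign, contributing -2*(16/17)*sqrt(1 - (1/3)/(-10/9)) = -2*(16/17)*sqrt(13/10) = -(16/85)*sqrt(130).
Summing the contributions at μ = 1/3 gives -(16/85)*sqrt(130).

Continued minus principal equals -(16/85)*sqrt(130).


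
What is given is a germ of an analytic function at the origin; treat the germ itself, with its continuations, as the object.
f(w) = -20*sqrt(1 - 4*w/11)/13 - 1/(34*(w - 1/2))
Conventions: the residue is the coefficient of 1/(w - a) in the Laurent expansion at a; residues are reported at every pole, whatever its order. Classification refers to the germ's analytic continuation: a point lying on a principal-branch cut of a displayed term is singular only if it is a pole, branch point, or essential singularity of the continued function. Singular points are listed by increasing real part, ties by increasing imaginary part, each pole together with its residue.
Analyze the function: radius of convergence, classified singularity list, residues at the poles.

Denominator factor (w - 1/2): pole of order 1 at 1/2, modulus 1/2.
Branch term (-20/13)*sqrt(1 - w/(11/4)): its argument vanishes at w = 11/4, a square-root branch point, modulus 11/4.
The radius of convergence is the smallest modulus among the singular points: 1/2.
The branch term is analytic at 1/2 and contributes nothing to the residue; only the rational part matters.
At the order-1 pole 1/2 set g(w) = (w - (1/2))*(rational part) = -1/34.
Simple pole: residue = g(a) at a = 1/2, which is -1/34.
List the singular points by increasing real part (a conjugate pair: the negative imaginary part first).

Radius of convergence at 0: 1/2.
At 1/2: a pole of order 1; residue -1/34.
At 11/4: an algebraic (square-root) branch point.


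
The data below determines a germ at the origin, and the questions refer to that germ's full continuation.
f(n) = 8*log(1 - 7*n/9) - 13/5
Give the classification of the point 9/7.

The point is a logarithmic branch point.

The term (8)*log(1 - n/(9/7)) has argument 1 - 9/7/(9/7) = 0 at 9/7: a logarithmic (infinitely-sheeted) branch point; the remaining terms are analytic or single-valued there.


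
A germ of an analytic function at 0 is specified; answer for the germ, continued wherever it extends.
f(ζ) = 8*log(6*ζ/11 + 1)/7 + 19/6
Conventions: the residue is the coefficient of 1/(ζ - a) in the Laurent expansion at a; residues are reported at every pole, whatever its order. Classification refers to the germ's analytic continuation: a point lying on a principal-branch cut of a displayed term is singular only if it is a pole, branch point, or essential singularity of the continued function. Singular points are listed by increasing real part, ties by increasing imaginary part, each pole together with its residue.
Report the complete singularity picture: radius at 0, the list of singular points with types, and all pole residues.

Radius of convergence at 0: 11/6.
At -11/6: a logarithmic branch point.

Branch term (8/7)*log(1 - ζ/(-11/6)): its argument vanishes at ζ = -11/6, a logarithmic branch point, modulus 11/6.
The radius of convergence is the smallest modulus among the singular points: 11/6.


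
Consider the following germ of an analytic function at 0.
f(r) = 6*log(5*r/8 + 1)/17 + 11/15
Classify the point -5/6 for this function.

There is no denominator, hence no pole anywhere.
Branch term log(1 - r/(-8/5)): argument at -5/6 is 23/48, nonzero, so -5/6 is not its branch point (a point on a principal cut is still regular for the continued germ).
So the germ continues analytically to -5/6.

The point is a regular point.


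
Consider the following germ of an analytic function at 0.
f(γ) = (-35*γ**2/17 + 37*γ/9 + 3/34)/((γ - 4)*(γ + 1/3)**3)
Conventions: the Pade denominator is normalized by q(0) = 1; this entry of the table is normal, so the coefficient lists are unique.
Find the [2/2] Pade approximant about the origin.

The Pade approximant has numerator coefficients [-81/136, -7719543669/282234232, 39162872925/1199495486]; denominator coefficients [1, 1140367033/141117116, 1311069267/70558558].


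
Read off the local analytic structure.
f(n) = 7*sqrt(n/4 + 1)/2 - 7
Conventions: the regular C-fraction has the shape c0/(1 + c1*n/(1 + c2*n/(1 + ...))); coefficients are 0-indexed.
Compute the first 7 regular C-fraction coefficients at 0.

The regular C-fraction coefficients are [-7/2, 1/8, -1/16, -1/16, 3/16, 1/48, 5/48].

Taylor coefficients (expand at 0): a_0 = -7/2, a_1 = 7/16, a_2 = -7/256, a_3 = 7/2048, a_4 = -35/65536, a_5 = 49/524288, a_6 = -147/8388608.
c0 = a_0 = -7/2. Peel one level at a time: if S = 1 + c*n/S' with S'(0) = 1, then c is the n-coefficient of S and S' = c*n/(S - 1).
S_1 = c0/f = 1 + (1/8)*n + (1/128)*n^2 + ...; c1 = 1/8.
S_2 = c1*n/(S_1 - 1) = 1 + (-1/16)*n + (-1/256)*n^2 + ...; c2 = -1/16.
S_3 = c2*n/(S_2 - 1) = 1 + (-1/16)*n + (3/256)*n^2 + ...; c3 = -1/16.
S_4 = c3*n/(S_3 - 1) = 1 + (3/16)*n + (-1/256)*n^2 + ...; c4 = 3/16.
S_5 = c4*n/(S_4 - 1) = 1 + (1/48)*n + (-5/2304)*n^2 + ...; c5 = 1/48.
S_6 = c5*n/(S_5 - 1) = 1 + (5/48)*n + ...; c6 = 5/48.


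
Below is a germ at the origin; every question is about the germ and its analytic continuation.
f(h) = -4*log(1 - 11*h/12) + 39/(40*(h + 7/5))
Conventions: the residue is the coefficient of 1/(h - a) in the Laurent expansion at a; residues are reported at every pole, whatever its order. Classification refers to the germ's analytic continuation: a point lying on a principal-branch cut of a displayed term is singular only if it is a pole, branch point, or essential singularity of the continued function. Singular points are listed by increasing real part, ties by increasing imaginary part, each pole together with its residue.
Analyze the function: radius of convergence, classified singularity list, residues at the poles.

Radius of convergence at 0: 12/11.
At -7/5: a pole of order 1; residue 39/40.
At 12/11: a logarithmic branch point.

Denominator factor (h + 7/5): pole of order 1 at -7/5, modulus 7/5.
Branch term (-4)*log(1 - h/(12/11)): its argument vanishes at h = 12/11, a logarithmic branch point, modulus 12/11.
The radius of convergence is the smallest modulus among the singular points: 12/11.
The branch term is analytic at -7/5 and contributes nothing to the residue; only the rational part matters.
At the order-1 pole -7/5 set g(h) = (h - (-7/5))*(rational part) = 39/40.
Simple pole: residue = g(a) at a = -7/5, which is 39/40.
List the singular points by increasing real part (a conjugate pair: the negative imaginary part first).


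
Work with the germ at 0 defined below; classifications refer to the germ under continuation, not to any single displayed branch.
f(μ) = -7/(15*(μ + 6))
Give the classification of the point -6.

The denominator factor μ + 6 vanishes at -6 and appears to the power 1; the numerator there equals -7/15, nonzero, and no other factor vanishes.
Hence a pole whose order is the multiplicity, 1.

The point is a pole of order 1.


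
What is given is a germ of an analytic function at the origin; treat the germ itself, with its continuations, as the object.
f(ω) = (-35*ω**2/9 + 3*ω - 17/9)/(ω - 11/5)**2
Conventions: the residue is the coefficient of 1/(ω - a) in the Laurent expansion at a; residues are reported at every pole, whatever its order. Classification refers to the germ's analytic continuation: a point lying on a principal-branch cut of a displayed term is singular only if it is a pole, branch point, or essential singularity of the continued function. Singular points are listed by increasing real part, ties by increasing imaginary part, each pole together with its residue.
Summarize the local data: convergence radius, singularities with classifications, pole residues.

Denominator factor (ω - 11/5)^2: pole of order 2 at 11/5, modulus 11/5.
The radius of convergence is the smallest modulus among the singular points: 11/5.
At the order-2 pole 11/5 set g(ω) = (ω - (11/5))^2*f(ω) = -35*ω**2/9 + 3*ω - 17/9.
Order-2 pole: residue = g'(a); g'(11/5) = -127/9, so the residue is -127/9.

Radius of convergence at 0: 11/5.
At 11/5: a pole of order 2; residue -127/9.


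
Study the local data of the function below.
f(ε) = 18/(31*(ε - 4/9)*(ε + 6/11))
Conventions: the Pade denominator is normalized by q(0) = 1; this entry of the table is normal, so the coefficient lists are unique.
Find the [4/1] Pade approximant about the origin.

Taylor coefficients needed (expand at 0): a_0 = -297/124, a_1 = -495/496, a_2 = -20427/1984, a_3 = -66715/7936, a_4 = -4378121/95232, a_5 = -61519315/1142784.
Write the denominator as Q(ε) = 1 + q1*ε. Requiring Q*f - P = O(ε^6) with deg P <= 4 kills the coefficients of ε^5..ε^5 in Q*f:
  ε^5: a_5 + q1*a_4 = 0, i.e. -61519315/1142784 + (-4378121/95232)*q1 = 0.
Solving this linear system: q1 = -5592665/4776132.
The numerator is Q*f truncated at degree 4: P0 = a_0 = -297/124; P1 = a_1 + q1*a_0 = 178329195/98706728; P2 = a_2 + q1*a_1 = -1801845243/197413456; P3 = a_3 + q1*a_2 = 1440894015/394826912; P4 = a_4 + q1*a_3 = -28529701497/789653824.

The Pade approximant has numerator coefficients [-297/124, 178329195/98706728, -1801845243/197413456, 1440894015/394826912, -28529701497/789653824]; denominator coefficients [1, -5592665/4776132].


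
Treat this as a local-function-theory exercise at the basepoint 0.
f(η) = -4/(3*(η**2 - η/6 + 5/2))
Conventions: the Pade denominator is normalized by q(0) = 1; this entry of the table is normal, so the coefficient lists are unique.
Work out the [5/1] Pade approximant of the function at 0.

The Pade approximant has numerator coefficients [-8/15, -125296/119705, 17184/119705, 576/1345, -3456/119705, -20736/119705]; denominator coefficients [1, 680849/359115].

Taylor coefficients needed (expand at 0): a_0 = -8/15, a_1 = -8/225, a_2 = 712/3375, a_3 = 1432/50625, a_4 = -62648/759375, a_5 = -191528/11390625, a_6 = 5446792/170859375.
Write the denominator as Q(η) = 1 + q1*η. Requiring Q*f - P = O(η^7) with deg P <= 5 kills the coefficients of η^6..η^6 in Q*f:
  η^6: a_6 + q1*a_5 = 0, i.e. 5446792/170859375 + (-191528/11390625)*q1 = 0.
Solving this linear system: q1 = 680849/359115.
The numerator is Q*f truncated at degree 5: P0 = a_0 = -8/15; P1 = a_1 + q1*a_0 = -125296/119705; P2 = a_2 + q1*a_1 = 17184/119705; P3 = a_3 + q1*a_2 = 576/1345; P4 = a_4 + q1*a_3 = -3456/119705; P5 = a_5 + q1*a_4 = -20736/119705.
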